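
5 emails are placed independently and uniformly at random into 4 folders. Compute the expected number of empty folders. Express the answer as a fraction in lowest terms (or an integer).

243/256

Let Xⱼ=1 if folder j is empty. P(Xⱼ=1) = ((4-1)/4)^5 = 243/1024.
By linearity, E[#empty] = 4·243/1024 = 243/256.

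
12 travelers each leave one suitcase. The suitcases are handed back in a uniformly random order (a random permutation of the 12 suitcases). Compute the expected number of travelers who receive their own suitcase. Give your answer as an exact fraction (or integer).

Let Xᵢ = 1 if person i gets their own suitcase. For each i, P(Xᵢ=1) = 1/12.
By linearity of expectation, E[X₁+…+X_12] = 12·(1/12) = 1.

1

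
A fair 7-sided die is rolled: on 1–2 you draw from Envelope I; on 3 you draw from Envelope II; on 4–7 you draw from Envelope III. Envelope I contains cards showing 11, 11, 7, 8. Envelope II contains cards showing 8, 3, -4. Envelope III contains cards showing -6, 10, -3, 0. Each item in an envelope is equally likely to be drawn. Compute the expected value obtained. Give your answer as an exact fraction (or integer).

131/42

E[X | Envelope I] = (11 + 11 + 7 + 8)/4 = 37/4
E[X | Envelope II] = (8 + 3 − 4)/3 = 7/3
E[X | Envelope III] = (-6 + 10 − 3 + 0)/4 = 1/4
E[X] = (2/7)·37/4 + (1/7)·7/3 + (4/7)·1/4 = 131/42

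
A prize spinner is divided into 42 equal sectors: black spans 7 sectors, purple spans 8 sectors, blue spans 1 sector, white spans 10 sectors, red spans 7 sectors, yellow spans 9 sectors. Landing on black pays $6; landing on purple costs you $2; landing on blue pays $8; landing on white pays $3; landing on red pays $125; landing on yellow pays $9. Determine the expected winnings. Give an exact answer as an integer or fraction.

170/7 dollars

E[payout] = (7/42)·6 + (8/42)·(-2) + (1/42)·8 + (10/42)·3 + (7/42)·125 + (9/42)·9 = 170/7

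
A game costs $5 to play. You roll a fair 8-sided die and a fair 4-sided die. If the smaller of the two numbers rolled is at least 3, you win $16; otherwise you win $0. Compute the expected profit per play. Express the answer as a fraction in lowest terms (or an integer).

E[payout] = (5/8)·0 + (3/8)·16 = 6
Expected profit = 6 − 5 = 1

$1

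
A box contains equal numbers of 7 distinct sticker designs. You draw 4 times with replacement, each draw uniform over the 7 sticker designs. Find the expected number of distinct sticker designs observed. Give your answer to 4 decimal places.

Let Xⱼ=1 if type j appears at least once. P(Xⱼ=1) = 1 − ((7−1)/7)^4 = 1105/2401.
E[#distinct] = 7·1105/2401 = 1105/343.
≈ 3.2216

3.2216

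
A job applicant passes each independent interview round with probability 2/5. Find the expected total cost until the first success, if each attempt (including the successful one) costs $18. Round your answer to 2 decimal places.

E[#attempts] = 1/p = 5/2; E[cost] = 18·5/2 = 45.
≈ 45.00

$45.00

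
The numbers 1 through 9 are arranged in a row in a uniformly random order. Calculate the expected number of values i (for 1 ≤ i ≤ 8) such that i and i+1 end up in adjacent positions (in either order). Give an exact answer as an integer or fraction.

For each i ∈ {1,…,8}, let Xᵢ = 1 if i and i+1 are adjacent. P(Xᵢ=1) = 2·(9−1)!/9! = 2/9.
By linearity, E[ΣXᵢ] = (8)·(2/9) = 16/9.

16/9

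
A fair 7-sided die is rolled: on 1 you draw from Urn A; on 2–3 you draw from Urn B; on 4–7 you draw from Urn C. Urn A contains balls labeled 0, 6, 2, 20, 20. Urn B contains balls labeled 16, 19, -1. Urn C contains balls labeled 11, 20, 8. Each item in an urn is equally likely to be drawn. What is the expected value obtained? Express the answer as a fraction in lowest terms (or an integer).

E[X | Urn A] = (0 + 6 + 2 + 20 + 20)/5 = 48/5
E[X | Urn B] = (16 + 19 − 1)/3 = 34/3
E[X | Urn C] = (11 + 20 + 8)/3 = 13
E[X] = (1/7)·48/5 + (2/7)·34/3 + (4/7)·13 = 1264/105

1264/105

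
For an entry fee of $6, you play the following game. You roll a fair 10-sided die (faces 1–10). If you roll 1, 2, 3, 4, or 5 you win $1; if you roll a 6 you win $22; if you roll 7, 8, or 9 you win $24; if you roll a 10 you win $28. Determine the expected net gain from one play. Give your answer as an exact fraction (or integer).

67/10 dollars

E[payout] = (1/2)·1 + (1/10)·22 + (3/10)·24 + (1/10)·28 = 127/10
Expected profit = 127/10 − 6 = 67/10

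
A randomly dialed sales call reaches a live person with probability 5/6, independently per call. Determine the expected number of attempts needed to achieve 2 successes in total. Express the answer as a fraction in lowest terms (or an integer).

12/5

By linearity (sum of 2 independent geometric waits), E[trials] = 2/p = 2/(5/6) = 12/5.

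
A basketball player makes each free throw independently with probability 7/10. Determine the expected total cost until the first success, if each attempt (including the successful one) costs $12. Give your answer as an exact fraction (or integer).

E[#attempts] = 1/p = 10/7; E[cost] = 12·10/7 = 120/7.

120/7 dollars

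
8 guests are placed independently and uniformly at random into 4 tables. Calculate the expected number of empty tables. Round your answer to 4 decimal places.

0.4005

Let Xⱼ=1 if table j is empty. P(Xⱼ=1) = ((4-1)/4)^8 = 6561/65536.
By linearity, E[#empty] = 4·6561/65536 = 6561/16384.
≈ 0.4005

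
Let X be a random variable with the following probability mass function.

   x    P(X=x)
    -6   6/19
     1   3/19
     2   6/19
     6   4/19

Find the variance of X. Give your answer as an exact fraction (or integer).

7344/361

E[X] = (6/19)·(-6) + (3/19)·1 + (6/19)·2 + (4/19)·6 = 3/19
E[X²] = (6/19)·36 + (3/19)·1 + (6/19)·4 + (4/19)·36 = 387/19
Var(X) = 387/19 − (3/19)² = 7344/361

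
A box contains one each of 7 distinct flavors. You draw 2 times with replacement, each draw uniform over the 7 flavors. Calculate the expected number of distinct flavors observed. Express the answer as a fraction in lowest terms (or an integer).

Let Xⱼ=1 if type j appears at least once. P(Xⱼ=1) = 1 − ((7−1)/7)^2 = 13/49.
E[#distinct] = 7·13/49 = 13/7.

13/7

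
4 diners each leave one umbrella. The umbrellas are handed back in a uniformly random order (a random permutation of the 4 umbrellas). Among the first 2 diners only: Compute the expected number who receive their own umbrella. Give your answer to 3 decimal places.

Let Xᵢ = 1 if person i gets their own umbrella. For each i, P(Xᵢ=1) = 1/4.
By linearity of expectation, E[X₁+…+X_2] = 2·(1/4) = 1/2.
≈ 0.500

0.500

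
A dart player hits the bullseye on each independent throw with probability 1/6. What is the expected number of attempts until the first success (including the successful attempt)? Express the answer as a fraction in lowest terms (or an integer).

For a geometric distribution, E[trials] = 1/p = 1/(1/6) = 6.

6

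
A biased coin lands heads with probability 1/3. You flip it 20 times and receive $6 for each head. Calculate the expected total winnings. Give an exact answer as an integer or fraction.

E[#heads] = 20·1/3 = 20/3 (linearity over flips).
E[winnings] = 6·20/3 = 40.

$40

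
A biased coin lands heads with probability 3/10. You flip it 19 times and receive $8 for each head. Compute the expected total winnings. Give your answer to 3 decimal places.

E[#heads] = 19·3/10 = 57/10 (linearity over flips).
E[winnings] = 8·57/10 = 228/5.
≈ 45.600

$45.600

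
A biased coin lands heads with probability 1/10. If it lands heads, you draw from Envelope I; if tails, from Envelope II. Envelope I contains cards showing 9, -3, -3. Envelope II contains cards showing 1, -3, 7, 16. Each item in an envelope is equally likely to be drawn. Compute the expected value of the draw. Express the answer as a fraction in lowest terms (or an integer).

193/40

E[X | Envelope I] = (9 − 3 − 3)/3 = 1
E[X | Envelope II] = (1 − 3 + 7 + 16)/4 = 21/4
E[X] = (1/10)·1 + (9/10)·21/4 = 193/40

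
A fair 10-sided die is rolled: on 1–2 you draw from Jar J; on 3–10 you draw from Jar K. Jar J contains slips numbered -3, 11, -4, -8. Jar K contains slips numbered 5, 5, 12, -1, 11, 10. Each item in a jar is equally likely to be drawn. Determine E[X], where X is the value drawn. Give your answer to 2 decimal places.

E[X | Jar J] = (-3 + 11 − 4 − 8)/4 = -1
E[X | Jar K] = (5 + 5 + 12 − 1 + 11 + 10)/6 = 7
E[X] = (1/5)·(-1) + (4/5)·7 = 27/5 ≈ 5.40

5.40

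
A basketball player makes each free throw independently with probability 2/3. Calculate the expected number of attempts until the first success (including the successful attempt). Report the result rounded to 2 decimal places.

For a geometric distribution, E[trials] = 1/p = 1/(2/3) = 3/2.
≈ 1.50

1.50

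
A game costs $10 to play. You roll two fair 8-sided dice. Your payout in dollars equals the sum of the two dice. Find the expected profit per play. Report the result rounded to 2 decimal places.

-$1.00

Distribution of the sum of the two dice: 2 w.p. 1/64, 3 w.p. 1/32, 4 w.p. 3/64, 5 w.p. 1/16, 6 w.p. 5/64, 7 w.p. 3/32, …
E[payout] = (1/64)·2 + (1/32)·3 + (3/64)·4 + (1/16)·5 + (5/64)·6 + (3/32)·7 + (7/64)·8 + (1/8)·9 + (7/64)·10 + (3/32)·11 + (5/64)·12 + (1/16)·13 + (3/64)·14 + (1/32)·15 + (1/64)·16 = 9
Expected profit = 9 − 10 = -1 ≈ -$1.00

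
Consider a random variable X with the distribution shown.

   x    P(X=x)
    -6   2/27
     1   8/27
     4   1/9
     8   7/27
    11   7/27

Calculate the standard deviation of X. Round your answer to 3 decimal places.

5.043

E[X] = 47/9, E[X²] = 1423/27
Var(X) = E[X²] − (E[X])² = 1423/27 − 2209/81 = 2060/81
SD(X) = √(2060/81) ≈ 5.043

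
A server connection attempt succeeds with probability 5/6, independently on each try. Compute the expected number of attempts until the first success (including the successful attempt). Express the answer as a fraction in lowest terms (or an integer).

6/5

For a geometric distribution, E[trials] = 1/p = 1/(5/6) = 6/5.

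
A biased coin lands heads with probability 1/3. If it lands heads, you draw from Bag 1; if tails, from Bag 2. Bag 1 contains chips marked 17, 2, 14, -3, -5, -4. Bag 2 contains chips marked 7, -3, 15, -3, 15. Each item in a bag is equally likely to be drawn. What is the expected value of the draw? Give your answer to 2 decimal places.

5.30

E[X | Bag 1] = (17 + 2 + 14 − 3 − 5 − 4)/6 = 7/2
E[X | Bag 2] = (7 − 3 + 15 − 3 + 15)/5 = 31/5
E[X] = (1/3)·7/2 + (2/3)·31/5 = 53/10 ≈ 5.30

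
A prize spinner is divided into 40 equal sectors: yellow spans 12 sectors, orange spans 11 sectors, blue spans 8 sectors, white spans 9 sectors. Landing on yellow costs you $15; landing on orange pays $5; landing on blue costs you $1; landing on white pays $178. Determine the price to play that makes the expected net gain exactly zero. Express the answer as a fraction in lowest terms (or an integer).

E[payout] = (12/40)·(-15) + (11/40)·5 + (8/40)·(-1) + (9/40)·178 = 1469/40
Fair fee = E[payout] = 1469/40

1469/40 dollars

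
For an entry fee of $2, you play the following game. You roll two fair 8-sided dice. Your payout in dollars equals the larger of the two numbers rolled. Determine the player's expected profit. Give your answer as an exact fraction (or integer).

61/16 dollars

Distribution of the larger of the two numbers rolled: 1 w.p. 1/64, 2 w.p. 3/64, 3 w.p. 5/64, 4 w.p. 7/64, 5 w.p. 9/64, 6 w.p. 11/64, …
E[payout] = (1/64)·1 + (3/64)·2 + (5/64)·3 + (7/64)·4 + (9/64)·5 + (11/64)·6 + (13/64)·7 + (15/64)·8 = 93/16
Expected profit = 93/16 − 2 = 61/16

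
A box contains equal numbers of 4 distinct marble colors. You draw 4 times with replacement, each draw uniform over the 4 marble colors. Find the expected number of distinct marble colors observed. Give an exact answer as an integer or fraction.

Let Xⱼ=1 if type j appears at least once. P(Xⱼ=1) = 1 − ((4−1)/4)^4 = 175/256.
E[#distinct] = 4·175/256 = 175/64.

175/64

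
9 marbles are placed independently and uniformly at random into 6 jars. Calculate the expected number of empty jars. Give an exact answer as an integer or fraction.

1953125/1679616

Let Xⱼ=1 if jar j is empty. P(Xⱼ=1) = ((6-1)/6)^9 = 1953125/10077696.
By linearity, E[#empty] = 6·1953125/10077696 = 1953125/1679616.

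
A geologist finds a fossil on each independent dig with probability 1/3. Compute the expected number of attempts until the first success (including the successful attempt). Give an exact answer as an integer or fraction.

For a geometric distribution, E[trials] = 1/p = 1/(1/3) = 3.

3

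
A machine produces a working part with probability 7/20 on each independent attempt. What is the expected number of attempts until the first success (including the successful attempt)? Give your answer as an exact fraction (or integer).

For a geometric distribution, E[trials] = 1/p = 1/(7/20) = 20/7.

20/7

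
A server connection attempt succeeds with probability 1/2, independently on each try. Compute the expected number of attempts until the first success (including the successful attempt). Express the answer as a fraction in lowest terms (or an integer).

2

For a geometric distribution, E[trials] = 1/p = 1/(1/2) = 2.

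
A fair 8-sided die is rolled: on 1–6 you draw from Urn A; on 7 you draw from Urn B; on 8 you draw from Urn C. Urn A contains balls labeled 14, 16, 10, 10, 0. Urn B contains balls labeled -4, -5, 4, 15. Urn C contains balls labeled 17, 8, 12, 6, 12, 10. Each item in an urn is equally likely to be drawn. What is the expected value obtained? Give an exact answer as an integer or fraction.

55/6

E[X | Urn A] = (14 + 16 + 10 + 10 + 0)/5 = 10
E[X | Urn B] = (-4 − 5 + 4 + 15)/4 = 5/2
E[X | Urn C] = (17 + 8 + 12 + 6 + 12 + 10)/6 = 65/6
E[X] = (3/4)·10 + (1/8)·5/2 + (1/8)·65/6 = 55/6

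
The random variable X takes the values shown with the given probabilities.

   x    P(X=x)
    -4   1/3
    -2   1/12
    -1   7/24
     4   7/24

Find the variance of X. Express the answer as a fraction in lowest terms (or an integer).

E[X] = (1/3)·(-4) + (1/12)·(-2) + (7/24)·(-1) + (7/24)·4 = -5/8
E[X²] = (1/3)·16 + (1/12)·4 + (7/24)·1 + (7/24)·16 = 85/8
Var(X) = 85/8 − (-5/8)² = 655/64

655/64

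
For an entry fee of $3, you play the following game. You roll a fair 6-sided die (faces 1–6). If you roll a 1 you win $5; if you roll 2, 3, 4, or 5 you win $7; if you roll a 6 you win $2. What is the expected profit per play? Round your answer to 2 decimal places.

$2.83

E[payout] = (1/6)·2 + (1/6)·5 + (2/3)·7 = 35/6
Expected profit = 35/6 − 3 = 17/6 ≈ $2.83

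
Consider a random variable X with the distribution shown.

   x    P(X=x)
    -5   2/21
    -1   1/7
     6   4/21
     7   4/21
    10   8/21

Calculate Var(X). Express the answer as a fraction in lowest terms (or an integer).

1556/63

E[X] = (2/21)·(-5) + (1/7)·(-1) + (4/21)·6 + (4/21)·7 + (8/21)·10 = 17/3
E[X²] = (2/21)·25 + (1/7)·1 + (4/21)·36 + (4/21)·49 + (8/21)·100 = 1193/21
Var(X) = 1193/21 − (17/3)² = 1556/63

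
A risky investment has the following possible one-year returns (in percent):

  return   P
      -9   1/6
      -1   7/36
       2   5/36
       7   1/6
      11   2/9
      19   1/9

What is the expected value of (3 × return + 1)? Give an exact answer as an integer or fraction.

167/12

E[3x+1] = (1/6)·(-26) + (7/36)·(-2) + (5/36)·7 + (1/6)·22 + (2/9)·34 + (1/9)·58
     = 167/12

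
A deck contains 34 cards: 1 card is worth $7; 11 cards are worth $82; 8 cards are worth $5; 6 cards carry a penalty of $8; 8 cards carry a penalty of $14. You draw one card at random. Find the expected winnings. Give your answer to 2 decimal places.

E[payout] = (1/34)·7 + (11/34)·82 + (8/34)·5 + (6/34)·(-8) + (8/34)·(-14) = 789/34
≈ $23.21

$23.21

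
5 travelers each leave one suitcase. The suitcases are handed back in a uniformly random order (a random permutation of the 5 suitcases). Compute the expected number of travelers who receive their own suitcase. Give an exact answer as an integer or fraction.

Let Xᵢ = 1 if person i gets their own suitcase. For each i, P(Xᵢ=1) = 1/5.
By linearity of expectation, E[X₁+…+X_5] = 5·(1/5) = 1.

1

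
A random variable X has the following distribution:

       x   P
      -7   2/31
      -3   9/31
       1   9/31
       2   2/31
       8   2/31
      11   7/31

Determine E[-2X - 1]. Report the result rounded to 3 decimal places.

-5.194

E[-2x-1] = (2/31)·13 + (9/31)·5 + (9/31)·(-3) + (2/31)·(-5) + (2/31)·(-17) + (7/31)·(-23)
     = -161/31 ≈ -5.194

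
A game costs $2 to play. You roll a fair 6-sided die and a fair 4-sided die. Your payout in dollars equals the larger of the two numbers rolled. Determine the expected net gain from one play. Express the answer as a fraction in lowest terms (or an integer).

Distribution of the larger of the two numbers rolled: 1 w.p. 1/24, 2 w.p. 1/8, 3 w.p. 5/24, 4 w.p. 7/24, 5 w.p. 1/6, 6 w.p. 1/6
E[payout] = (1/24)·1 + (1/8)·2 + (5/24)·3 + (7/24)·4 + (1/6)·5 + (1/6)·6 = 47/12
Expected profit = 47/12 − 2 = 23/12

23/12 dollars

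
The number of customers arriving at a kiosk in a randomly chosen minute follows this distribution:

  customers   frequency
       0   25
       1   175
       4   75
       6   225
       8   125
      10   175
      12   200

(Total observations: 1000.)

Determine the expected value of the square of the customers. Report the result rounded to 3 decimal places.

63.775

Total = 1000, so P(customers=0) = 25/1000, etc.
E[X²] = (1/40)·0 + (7/40)·1 + (3/40)·16 + (9/40)·36 + (1/8)·64 + (7/40)·100 + (1/5)·144
     = 2551/40 ≈ 63.775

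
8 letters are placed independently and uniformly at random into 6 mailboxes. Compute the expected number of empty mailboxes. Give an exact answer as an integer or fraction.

390625/279936

Let Xⱼ=1 if mailbox j is empty. P(Xⱼ=1) = ((6-1)/6)^8 = 390625/1679616.
By linearity, E[#empty] = 6·390625/1679616 = 390625/279936.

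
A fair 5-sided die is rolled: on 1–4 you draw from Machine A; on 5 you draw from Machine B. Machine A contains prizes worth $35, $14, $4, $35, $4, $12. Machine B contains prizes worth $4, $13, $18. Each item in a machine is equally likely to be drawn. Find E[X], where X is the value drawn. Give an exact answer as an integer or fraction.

81/5 dollars

E[X | Machine A] = (35 + 14 + 4 + 35 + 4 + 12)/6 = 52/3
E[X | Machine B] = (4 + 13 + 18)/3 = 35/3
E[X] = (4/5)·52/3 + (1/5)·35/3 = 81/5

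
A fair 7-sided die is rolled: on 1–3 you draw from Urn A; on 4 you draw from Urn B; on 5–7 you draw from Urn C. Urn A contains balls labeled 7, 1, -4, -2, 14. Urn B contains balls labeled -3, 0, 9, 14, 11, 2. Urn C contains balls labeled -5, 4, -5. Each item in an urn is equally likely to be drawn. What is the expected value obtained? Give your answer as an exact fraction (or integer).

13/10

E[X | Urn A] = (7 + 1 − 4 − 2 + 14)/5 = 16/5
E[X | Urn B] = (-3 + 0 + 9 + 14 + 11 + 2)/6 = 11/2
E[X | Urn C] = (-5 + 4 − 5)/3 = -2
E[X] = (3/7)·16/5 + (1/7)·11/2 + (3/7)·(-2) = 13/10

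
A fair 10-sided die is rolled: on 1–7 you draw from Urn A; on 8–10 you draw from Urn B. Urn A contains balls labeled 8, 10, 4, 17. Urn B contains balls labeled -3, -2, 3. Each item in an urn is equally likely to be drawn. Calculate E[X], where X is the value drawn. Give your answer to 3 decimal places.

6.625

E[X | Urn A] = (8 + 10 + 4 + 17)/4 = 39/4
E[X | Urn B] = (-3 − 2 + 3)/3 = -2/3
E[X] = (7/10)·39/4 + (3/10)·(-2/3) = 53/8 ≈ 6.625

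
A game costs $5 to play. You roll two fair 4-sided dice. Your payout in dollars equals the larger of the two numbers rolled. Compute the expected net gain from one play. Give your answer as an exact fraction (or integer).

-15/8 dollars

Distribution of the larger of the two numbers rolled: 1 w.p. 1/16, 2 w.p. 3/16, 3 w.p. 5/16, 4 w.p. 7/16
E[payout] = (1/16)·1 + (3/16)·2 + (5/16)·3 + (7/16)·4 = 25/8
Expected profit = 25/8 − 5 = -15/8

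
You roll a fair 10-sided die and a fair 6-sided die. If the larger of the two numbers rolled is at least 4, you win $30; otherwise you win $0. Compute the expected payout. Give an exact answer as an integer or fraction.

E[payout] = (3/20)·0 + (17/20)·30 = 51/2

51/2 dollars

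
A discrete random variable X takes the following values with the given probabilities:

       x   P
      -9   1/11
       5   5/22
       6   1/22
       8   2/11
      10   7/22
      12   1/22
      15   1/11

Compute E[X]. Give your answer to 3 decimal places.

E[X] = (1/11)·(-9) + (5/22)·5 + (1/22)·6 + (2/11)·8 + (7/22)·10 + (1/22)·12 + (1/11)·15
     = 157/22 ≈ 7.136

7.136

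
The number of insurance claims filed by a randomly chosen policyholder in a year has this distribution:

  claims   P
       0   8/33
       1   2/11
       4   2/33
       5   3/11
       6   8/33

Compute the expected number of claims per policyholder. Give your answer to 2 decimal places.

E[X] = (8/33)·0 + (2/11)·1 + (2/33)·4 + (3/11)·5 + (8/33)·6
     = 107/33 ≈ 3.24

3.24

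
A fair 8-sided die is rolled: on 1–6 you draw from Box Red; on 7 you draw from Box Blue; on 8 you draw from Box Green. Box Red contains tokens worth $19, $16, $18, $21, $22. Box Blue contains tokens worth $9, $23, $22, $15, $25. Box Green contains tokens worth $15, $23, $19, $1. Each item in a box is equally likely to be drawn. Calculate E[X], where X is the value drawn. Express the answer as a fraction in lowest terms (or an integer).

E[X | Box Red] = (19 + 16 + 18 + 21 + 22)/5 = 96/5
E[X | Box Blue] = (9 + 23 + 22 + 15 + 25)/5 = 94/5
E[X | Box Green] = (15 + 23 + 19 + 1)/4 = 29/2
E[X] = (3/4)·96/5 + (1/8)·94/5 + (1/8)·29/2 = 297/16

297/16 dollars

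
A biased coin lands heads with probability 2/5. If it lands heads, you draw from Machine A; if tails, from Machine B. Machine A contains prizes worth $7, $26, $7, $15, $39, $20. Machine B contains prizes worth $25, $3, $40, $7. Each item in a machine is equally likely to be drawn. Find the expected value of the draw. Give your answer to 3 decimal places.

$18.850

E[X | Machine A] = (7 + 26 + 7 + 15 + 39 + 20)/6 = 19
E[X | Machine B] = (25 + 3 + 40 + 7)/4 = 75/4
E[X] = (2/5)·19 + (3/5)·75/4 = 377/20 ≈ 18.850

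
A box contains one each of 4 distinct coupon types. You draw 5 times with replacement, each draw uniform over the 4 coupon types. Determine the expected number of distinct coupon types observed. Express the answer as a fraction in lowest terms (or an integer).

Let Xⱼ=1 if type j appears at least once. P(Xⱼ=1) = 1 − ((4−1)/4)^5 = 781/1024.
E[#distinct] = 4·781/1024 = 781/256.

781/256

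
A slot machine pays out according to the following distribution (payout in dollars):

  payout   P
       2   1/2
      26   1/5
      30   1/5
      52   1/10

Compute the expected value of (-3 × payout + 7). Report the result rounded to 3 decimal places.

-45.200

E[-3x+7] = (1/2)·1 + (1/5)·(-71) + (1/5)·(-83) + (1/10)·(-149)
     = -226/5 ≈ -45.200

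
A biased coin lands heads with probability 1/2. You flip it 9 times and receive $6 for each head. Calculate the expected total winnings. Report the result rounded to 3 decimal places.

$27.000

E[#heads] = 9·1/2 = 9/2 (linearity over flips).
E[winnings] = 6·9/2 = 27.
≈ 27.000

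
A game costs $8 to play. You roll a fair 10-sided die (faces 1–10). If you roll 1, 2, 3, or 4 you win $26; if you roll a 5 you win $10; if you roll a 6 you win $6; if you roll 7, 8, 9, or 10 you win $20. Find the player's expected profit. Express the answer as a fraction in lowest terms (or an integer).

E[payout] = (1/10)·6 + (1/10)·10 + (2/5)·20 + (2/5)·26 = 20
Expected profit = 20 − 8 = 12

$12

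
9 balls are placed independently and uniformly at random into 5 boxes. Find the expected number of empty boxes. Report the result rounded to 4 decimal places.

0.6711

Let Xⱼ=1 if box j is empty. P(Xⱼ=1) = ((5-1)/5)^9 = 262144/1953125.
By linearity, E[#empty] = 5·262144/1953125 = 262144/390625.
≈ 0.6711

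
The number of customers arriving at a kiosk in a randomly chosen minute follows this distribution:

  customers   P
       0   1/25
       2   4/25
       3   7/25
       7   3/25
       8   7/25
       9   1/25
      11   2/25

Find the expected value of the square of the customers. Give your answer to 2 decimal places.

39.88

E[X²] = (1/25)·0 + (4/25)·4 + (7/25)·9 + (3/25)·49 + (7/25)·64 + (1/25)·81 + (2/25)·121
     = 997/25 ≈ 39.88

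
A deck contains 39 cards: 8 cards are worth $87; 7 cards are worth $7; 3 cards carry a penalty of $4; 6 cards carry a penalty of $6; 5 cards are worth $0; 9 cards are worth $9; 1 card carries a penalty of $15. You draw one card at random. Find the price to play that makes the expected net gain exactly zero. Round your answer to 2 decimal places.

E[payout] = (8/39)·87 + (7/39)·7 + (3/39)·(-4) + (6/39)·(-6) + (5/39)·0 + (9/39)·9 + (1/39)·(-15) = 763/39
Fair fee = E[payout] = 763/39 ≈ $19.56

$19.56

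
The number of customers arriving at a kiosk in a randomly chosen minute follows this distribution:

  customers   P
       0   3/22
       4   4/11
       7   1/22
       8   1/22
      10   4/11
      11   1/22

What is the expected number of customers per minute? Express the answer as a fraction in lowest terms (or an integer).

E[X] = (3/22)·0 + (4/11)·4 + (1/22)·7 + (1/22)·8 + (4/11)·10 + (1/22)·11
     = 69/11

69/11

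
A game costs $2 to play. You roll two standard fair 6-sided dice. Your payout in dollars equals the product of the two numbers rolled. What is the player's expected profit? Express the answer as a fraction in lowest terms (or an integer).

Distribution of the product of the two numbers rolled: 1 w.p. 1/36, 2 w.p. 1/18, 3 w.p. 1/18, 4 w.p. 1/12, 5 w.p. 1/18, 6 w.p. 1/9, …
E[payout] = (1/36)·1 + (1/18)·2 + (1/18)·3 + (1/12)·4 + (1/18)·5 + (1/9)·6 + (1/18)·8 + (1/36)·9 + (1/18)·10 + (1/9)·12 + (1/18)·15 + (1/36)·16 + (1/18)·18 + (1/18)·20 + (1/18)·24 + (1/36)·25 + (1/18)·30 + (1/36)·36 = 49/4
Expected profit = 49/4 − 2 = 41/4

41/4 dollars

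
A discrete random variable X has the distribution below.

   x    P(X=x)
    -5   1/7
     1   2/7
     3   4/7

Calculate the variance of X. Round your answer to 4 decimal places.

7.3469

E[X] = (1/7)·(-5) + (2/7)·1 + (4/7)·3 = 9/7
E[X²] = (1/7)·25 + (2/7)·1 + (4/7)·9 = 9
Var(X) = 9 − (9/7)² = 360/49 ≈ 7.3469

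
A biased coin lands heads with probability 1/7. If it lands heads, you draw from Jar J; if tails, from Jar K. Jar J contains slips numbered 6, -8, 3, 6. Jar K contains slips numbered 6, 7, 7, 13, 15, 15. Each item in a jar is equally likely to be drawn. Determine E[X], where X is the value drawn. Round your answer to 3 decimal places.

E[X | Jar J] = (6 − 8 + 3 + 6)/4 = 7/4
E[X | Jar K] = (6 + 7 + 7 + 13 + 15 + 15)/6 = 21/2
E[X] = (1/7)·7/4 + (6/7)·21/2 = 37/4 ≈ 9.250

9.250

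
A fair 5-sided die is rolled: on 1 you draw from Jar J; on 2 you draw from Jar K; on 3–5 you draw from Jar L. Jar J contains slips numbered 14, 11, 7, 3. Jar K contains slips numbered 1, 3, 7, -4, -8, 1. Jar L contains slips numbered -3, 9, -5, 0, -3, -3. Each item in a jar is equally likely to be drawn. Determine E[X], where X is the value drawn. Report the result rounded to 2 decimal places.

1.25

E[X | Jar J] = (14 + 11 + 7 + 3)/4 = 35/4
E[X | Jar K] = (1 + 3 + 7 − 4 − 8 + 1)/6 = 0
E[X | Jar L] = (-3 + 9 − 5 + 0 − 3 − 3)/6 = -5/6
E[X] = (1/5)·35/4 + (1/5)·0 + (3/5)·(-5/6) = 5/4 ≈ 1.25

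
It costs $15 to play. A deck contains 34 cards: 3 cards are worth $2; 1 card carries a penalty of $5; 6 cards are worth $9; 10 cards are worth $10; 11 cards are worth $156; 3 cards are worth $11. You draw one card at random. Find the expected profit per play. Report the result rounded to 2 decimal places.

E[payout] = (3/34)·2 + (1/34)·(-5) + (6/34)·9 + (10/34)·10 + (11/34)·156 + (3/34)·11 = 56
Expected profit = 56 − 15 = 41 ≈ $41.00

$41.00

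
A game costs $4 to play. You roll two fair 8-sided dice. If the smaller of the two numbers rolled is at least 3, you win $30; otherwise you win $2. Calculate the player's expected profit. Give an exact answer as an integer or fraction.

55/4 dollars

E[payout] = (7/16)·2 + (9/16)·30 = 71/4
Expected profit = 71/4 − 4 = 55/4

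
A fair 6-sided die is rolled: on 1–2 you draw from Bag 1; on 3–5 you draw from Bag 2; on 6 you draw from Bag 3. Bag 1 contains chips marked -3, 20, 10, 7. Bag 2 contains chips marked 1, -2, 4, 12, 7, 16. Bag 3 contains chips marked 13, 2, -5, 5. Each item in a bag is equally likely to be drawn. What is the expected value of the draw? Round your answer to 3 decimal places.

E[X | Bag 1] = (-3 + 20 + 10 + 7)/4 = 17/2
E[X | Bag 2] = (1 − 2 + 4 + 12 + 7 + 16)/6 = 19/3
E[X | Bag 3] = (13 + 2 − 5 + 5)/4 = 15/4
E[X] = (1/3)·17/2 + (1/2)·19/3 + (1/6)·15/4 = 53/8 ≈ 6.625

6.625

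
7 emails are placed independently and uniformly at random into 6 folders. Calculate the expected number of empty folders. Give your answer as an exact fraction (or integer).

78125/46656

Let Xⱼ=1 if folder j is empty. P(Xⱼ=1) = ((6-1)/6)^7 = 78125/279936.
By linearity, E[#empty] = 6·78125/279936 = 78125/46656.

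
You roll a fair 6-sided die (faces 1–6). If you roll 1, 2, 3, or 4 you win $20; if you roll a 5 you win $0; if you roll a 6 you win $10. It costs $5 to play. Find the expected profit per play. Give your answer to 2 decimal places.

E[payout] = (1/6)·0 + (1/6)·10 + (2/3)·20 = 15
Expected profit = 15 − 5 = 10 ≈ $10.00

$10.00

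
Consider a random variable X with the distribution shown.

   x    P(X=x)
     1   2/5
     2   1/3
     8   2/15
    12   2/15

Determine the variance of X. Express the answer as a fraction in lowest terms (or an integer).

3494/225

E[X] = (2/5)·1 + (1/3)·2 + (2/15)·8 + (2/15)·12 = 56/15
E[X²] = (2/5)·1 + (1/3)·4 + (2/15)·64 + (2/15)·144 = 442/15
Var(X) = 442/15 − (56/15)² = 3494/225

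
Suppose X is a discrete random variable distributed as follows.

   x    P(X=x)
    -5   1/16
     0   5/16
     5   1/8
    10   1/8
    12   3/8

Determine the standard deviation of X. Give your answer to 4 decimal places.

E[X] = 97/16, E[X²] = 1139/16
Var(X) = E[X²] − (E[X])² = 1139/16 − 9409/256 = 8815/256
SD(X) = √(8815/256) ≈ 5.8680

5.8680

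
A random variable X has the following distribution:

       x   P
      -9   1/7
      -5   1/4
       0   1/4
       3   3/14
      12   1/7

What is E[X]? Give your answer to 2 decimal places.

E[X] = (1/7)·(-9) + (1/4)·(-5) + (1/4)·0 + (3/14)·3 + (1/7)·12
     = -5/28 ≈ -0.18

-0.18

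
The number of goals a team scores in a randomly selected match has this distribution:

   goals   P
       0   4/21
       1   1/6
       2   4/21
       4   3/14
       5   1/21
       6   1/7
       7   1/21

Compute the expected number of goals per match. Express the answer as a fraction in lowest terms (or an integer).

E[X] = (4/21)·0 + (1/6)·1 + (4/21)·2 + (3/14)·4 + (1/21)·5 + (1/7)·6 + (1/21)·7
     = 17/6

17/6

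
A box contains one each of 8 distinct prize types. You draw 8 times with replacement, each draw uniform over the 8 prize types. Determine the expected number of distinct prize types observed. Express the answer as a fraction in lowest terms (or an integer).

11012415/2097152

Let Xⱼ=1 if type j appears at least once. P(Xⱼ=1) = 1 − ((8−1)/8)^8 = 11012415/16777216.
E[#distinct] = 8·11012415/16777216 = 11012415/2097152.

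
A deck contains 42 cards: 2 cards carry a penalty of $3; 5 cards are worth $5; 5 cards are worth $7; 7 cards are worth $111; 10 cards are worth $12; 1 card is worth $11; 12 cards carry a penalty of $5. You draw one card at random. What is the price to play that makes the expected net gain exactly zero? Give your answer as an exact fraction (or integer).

E[payout] = (2/42)·(-3) + (5/42)·5 + (5/42)·7 + (7/42)·111 + (10/42)·12 + (1/42)·11 + (12/42)·(-5) = 451/21
Fair fee = E[payout] = 451/21

451/21 dollars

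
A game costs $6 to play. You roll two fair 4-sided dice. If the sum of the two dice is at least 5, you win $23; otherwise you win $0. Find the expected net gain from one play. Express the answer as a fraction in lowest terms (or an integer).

E[payout] = (3/8)·0 + (5/8)·23 = 115/8
Expected profit = 115/8 − 6 = 67/8

67/8 dollars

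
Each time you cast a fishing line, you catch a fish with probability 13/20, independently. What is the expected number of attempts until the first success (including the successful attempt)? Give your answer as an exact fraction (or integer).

For a geometric distribution, E[trials] = 1/p = 1/(13/20) = 20/13.

20/13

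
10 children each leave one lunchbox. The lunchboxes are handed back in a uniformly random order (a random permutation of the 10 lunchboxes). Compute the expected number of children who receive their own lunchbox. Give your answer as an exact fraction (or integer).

Let Xᵢ = 1 if person i gets their own lunchbox. For each i, P(Xᵢ=1) = 1/10.
By linearity of expectation, E[X₁+…+X_10] = 10·(1/10) = 1.

1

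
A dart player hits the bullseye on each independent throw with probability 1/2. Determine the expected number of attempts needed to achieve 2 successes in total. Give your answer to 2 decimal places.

By linearity (sum of 2 independent geometric waits), E[trials] = 2/p = 2/(1/2) = 4.
≈ 4.00

4.00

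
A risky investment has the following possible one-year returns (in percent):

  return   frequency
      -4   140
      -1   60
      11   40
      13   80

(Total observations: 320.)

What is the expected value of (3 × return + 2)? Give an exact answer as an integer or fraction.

Total = 320, so P(return=-4) = 140/320, etc.
E[3x+2] = (7/16)·(-10) + (3/16)·(-1) + (1/8)·35 + (1/4)·41
     = 161/16

161/16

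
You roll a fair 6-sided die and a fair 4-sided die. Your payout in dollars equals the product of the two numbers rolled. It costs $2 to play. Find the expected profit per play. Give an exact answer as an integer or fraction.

27/4 dollars

Distribution of the product of the two numbers rolled: 1 w.p. 1/24, 2 w.p. 1/12, 3 w.p. 1/12, 4 w.p. 1/8, 5 w.p. 1/24, 6 w.p. 1/8, …
E[payout] = (1/24)·1 + (1/12)·2 + (1/12)·3 + (1/8)·4 + (1/24)·5 + (1/8)·6 + (1/12)·8 + (1/24)·9 + (1/24)·10 + (1/8)·12 + (1/24)·15 + (1/24)·16 + (1/24)·18 + (1/24)·20 + (1/24)·24 = 35/4
Expected profit = 35/4 − 2 = 27/4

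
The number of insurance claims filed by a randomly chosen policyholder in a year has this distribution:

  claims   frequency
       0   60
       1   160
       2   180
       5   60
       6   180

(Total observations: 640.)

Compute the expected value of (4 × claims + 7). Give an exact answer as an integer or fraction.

151/8

Total = 640, so P(claims=0) = 60/640, etc.
E[4x+7] = (3/32)·7 + (1/4)·11 + (9/32)·15 + (3/32)·27 + (9/32)·31
     = 151/8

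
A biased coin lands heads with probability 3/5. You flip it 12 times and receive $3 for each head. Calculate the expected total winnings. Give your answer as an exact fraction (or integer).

108/5 dollars

E[#heads] = 12·3/5 = 36/5 (linearity over flips).
E[winnings] = 3·36/5 = 108/5.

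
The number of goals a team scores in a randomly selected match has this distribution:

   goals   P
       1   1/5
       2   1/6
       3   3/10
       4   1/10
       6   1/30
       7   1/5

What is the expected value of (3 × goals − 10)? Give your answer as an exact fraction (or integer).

3/10

E[3x-10] = (1/5)·(-7) + (1/6)·(-4) + (3/10)·(-1) + (1/10)·2 + (1/30)·8 + (1/5)·11
     = 3/10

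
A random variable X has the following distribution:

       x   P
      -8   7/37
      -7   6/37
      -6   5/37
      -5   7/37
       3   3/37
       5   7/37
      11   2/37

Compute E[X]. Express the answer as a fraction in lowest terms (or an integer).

E[X] = (7/37)·(-8) + (6/37)·(-7) + (5/37)·(-6) + (7/37)·(-5) + (3/37)·3 + (7/37)·5 + (2/37)·11
     = -97/37

-97/37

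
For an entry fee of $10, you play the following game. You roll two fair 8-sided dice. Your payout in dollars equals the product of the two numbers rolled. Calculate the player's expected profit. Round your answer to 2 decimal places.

Distribution of the product of the two numbers rolled: 1 w.p. 1/64, 2 w.p. 1/32, 3 w.p. 1/32, 4 w.p. 3/64, 5 w.p. 1/32, 6 w.p. 1/16, …
E[payout] = (1/64)·1 + (1/32)·2 + (1/32)·3 + (3/64)·4 + (1/32)·5 + (1/16)·6 + (1/32)·7 + (1/16)·8 + (1/64)·9 + (1/32)·10 + (1/16)·12 + (1/32)·14 + (1/32)·15 + (3/64)·16 + (1/32)·18 + (1/32)·20 + (1/32)·21 + (1/16)·24 + (1/64)·25 + (1/32)·28 + (1/32)·30 + (1/32)·32 + (1/32)·35 + (1/64)·36 + (1/32)·40 + (1/32)·42 + (1/32)·48 + (1/64)·49 + (1/32)·56 + (1/64)·64 = 81/4
Expected profit = 81/4 − 10 = 41/4 ≈ $10.25

$10.25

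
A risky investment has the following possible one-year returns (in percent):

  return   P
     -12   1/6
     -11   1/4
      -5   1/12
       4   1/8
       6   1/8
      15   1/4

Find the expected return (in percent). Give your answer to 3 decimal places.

-0.167

E[X] = (1/6)·(-12) + (1/4)·(-11) + (1/12)·(-5) + (1/8)·4 + (1/8)·6 + (1/4)·15
     = -1/6 ≈ -0.167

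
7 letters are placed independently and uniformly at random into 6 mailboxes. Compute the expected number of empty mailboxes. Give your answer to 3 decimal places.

Let Xⱼ=1 if mailbox j is empty. P(Xⱼ=1) = ((6-1)/6)^7 = 78125/279936.
By linearity, E[#empty] = 6·78125/279936 = 78125/46656.
≈ 1.674

1.674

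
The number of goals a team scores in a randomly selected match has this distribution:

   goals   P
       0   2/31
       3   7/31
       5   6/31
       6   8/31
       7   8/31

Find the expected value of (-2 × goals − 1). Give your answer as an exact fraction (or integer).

E[-2x-1] = (2/31)·(-1) + (7/31)·(-7) + (6/31)·(-11) + (8/31)·(-13) + (8/31)·(-15)
     = -11

-11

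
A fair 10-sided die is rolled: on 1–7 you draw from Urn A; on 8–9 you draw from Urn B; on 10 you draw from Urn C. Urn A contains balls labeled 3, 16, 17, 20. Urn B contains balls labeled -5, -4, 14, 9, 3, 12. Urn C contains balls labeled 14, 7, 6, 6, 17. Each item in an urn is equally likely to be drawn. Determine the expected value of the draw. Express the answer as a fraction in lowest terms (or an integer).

353/30

E[X | Urn A] = (3 + 16 + 17 + 20)/4 = 14
E[X | Urn B] = (-5 − 4 + 14 + 9 + 3 + 12)/6 = 29/6
E[X | Urn C] = (14 + 7 + 6 + 6 + 17)/5 = 10
E[X] = (7/10)·14 + (1/5)·29/6 + (1/10)·10 = 353/30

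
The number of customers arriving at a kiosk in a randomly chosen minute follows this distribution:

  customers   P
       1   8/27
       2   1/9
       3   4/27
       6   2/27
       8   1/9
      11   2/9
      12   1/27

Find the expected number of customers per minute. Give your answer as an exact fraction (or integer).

E[X] = (8/27)·1 + (1/9)·2 + (4/27)·3 + (2/27)·6 + (1/9)·8 + (2/9)·11 + (1/27)·12
     = 140/27

140/27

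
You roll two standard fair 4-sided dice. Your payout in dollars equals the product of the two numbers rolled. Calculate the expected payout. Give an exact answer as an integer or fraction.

Distribution of the product of the two numbers rolled: 1 w.p. 1/16, 2 w.p. 1/8, 3 w.p. 1/8, 4 w.p. 3/16, 6 w.p. 1/8, 8 w.p. 1/8, …
E[payout] = (1/16)·1 + (1/8)·2 + (1/8)·3 + (3/16)·4 + (1/8)·6 + (1/8)·8 + (1/16)·9 + (1/8)·12 + (1/16)·16 = 25/4

25/4 dollars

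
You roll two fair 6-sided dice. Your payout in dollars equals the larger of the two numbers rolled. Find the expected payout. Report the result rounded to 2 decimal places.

$4.47

Distribution of the larger of the two numbers rolled: 1 w.p. 1/36, 2 w.p. 1/12, 3 w.p. 5/36, 4 w.p. 7/36, 5 w.p. 1/4, 6 w.p. 11/36
E[payout] = (1/36)·1 + (1/12)·2 + (5/36)·3 + (7/36)·4 + (1/4)·5 + (11/36)·6 = 161/36
≈ $4.47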